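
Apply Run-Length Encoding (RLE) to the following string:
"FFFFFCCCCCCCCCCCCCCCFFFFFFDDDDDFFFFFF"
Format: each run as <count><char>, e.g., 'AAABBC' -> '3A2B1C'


Scanning runs left to right:
  i=0: run of 'F' x 5 -> '5F'
  i=5: run of 'C' x 15 -> '15C'
  i=20: run of 'F' x 6 -> '6F'
  i=26: run of 'D' x 5 -> '5D'
  i=31: run of 'F' x 6 -> '6F'

RLE = 5F15C6F5D6F


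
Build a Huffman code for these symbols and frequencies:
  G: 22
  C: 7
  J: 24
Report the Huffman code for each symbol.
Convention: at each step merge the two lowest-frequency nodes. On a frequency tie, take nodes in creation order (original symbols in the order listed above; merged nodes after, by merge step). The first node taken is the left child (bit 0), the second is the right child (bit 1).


Huffman tree construction:
Step 1: Merge C(7) + G(22) = 29
Step 2: Merge J(24) + (C+G)(29) = 53
Read each symbol's code off the tree from the root (left child = 0, right child = 1).

Codes:
  G: 11 (length 2)
  C: 10 (length 2)
  J: 0 (length 1)
Average code length: 82/53 = 1.5472 bits/symbol


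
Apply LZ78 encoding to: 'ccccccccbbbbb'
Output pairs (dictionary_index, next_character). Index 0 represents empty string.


LZ78 encoding steps:
Dictionary: {0: ''}
Step 1: w='' (idx 0), next='c' -> output (0, 'c'), add 'c' as idx 1
Step 2: w='c' (idx 1), next='c' -> output (1, 'c'), add 'cc' as idx 2
Step 3: w='cc' (idx 2), next='c' -> output (2, 'c'), add 'ccc' as idx 3
Step 4: w='cc' (idx 2), next='b' -> output (2, 'b'), add 'ccb' as idx 4
Step 5: w='' (idx 0), next='b' -> output (0, 'b'), add 'b' as idx 5
Step 6: w='b' (idx 5), next='b' -> output (5, 'b'), add 'bb' as idx 6
Step 7: w='b' (idx 5), end of input -> output (5, '')


Encoded: [(0, 'c'), (1, 'c'), (2, 'c'), (2, 'b'), (0, 'b'), (5, 'b'), (5, '')]


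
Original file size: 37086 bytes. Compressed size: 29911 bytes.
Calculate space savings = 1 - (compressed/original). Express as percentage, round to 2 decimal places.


ratio = compressed/original = 29911/37086 = 0.806531
savings = 1 - ratio = 1 - 0.806531 = 0.193469
as a percentage: 0.193469 * 100 = 19.35%

Space savings = 1 - 29911/37086 = 19.35%


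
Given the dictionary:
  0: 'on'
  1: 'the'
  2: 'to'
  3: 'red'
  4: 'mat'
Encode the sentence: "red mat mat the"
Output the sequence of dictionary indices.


Look up each word in the dictionary:
  'red' -> 3
  'mat' -> 4
  'mat' -> 4
  'the' -> 1

Encoded: [3, 4, 4, 1]


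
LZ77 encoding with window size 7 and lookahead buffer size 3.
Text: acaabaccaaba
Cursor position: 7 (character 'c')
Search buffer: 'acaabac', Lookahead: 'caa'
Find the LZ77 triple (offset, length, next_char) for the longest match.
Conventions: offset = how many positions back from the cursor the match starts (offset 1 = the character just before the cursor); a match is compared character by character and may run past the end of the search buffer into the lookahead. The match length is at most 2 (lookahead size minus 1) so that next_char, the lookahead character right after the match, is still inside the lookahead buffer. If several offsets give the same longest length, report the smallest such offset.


Try each offset into the search buffer:
  offset=1 (pos 6, char 'c'): match length 1
  offset=2 (pos 5, char 'a'): match length 0
  offset=3 (pos 4, char 'b'): match length 0
  offset=4 (pos 3, char 'a'): match length 0
  offset=5 (pos 2, char 'a'): match length 0
  offset=6 (pos 1, char 'c'): match length 2
  offset=7 (pos 0, char 'a'): match length 0
Longest match has length 2 at offset 6.
next_char = character at position 7 + 2 = 9 -> 'a'

Best match: offset=6, length=2 (matching 'ca' starting at position 1)
LZ77 triple: (6, 2, 'a')


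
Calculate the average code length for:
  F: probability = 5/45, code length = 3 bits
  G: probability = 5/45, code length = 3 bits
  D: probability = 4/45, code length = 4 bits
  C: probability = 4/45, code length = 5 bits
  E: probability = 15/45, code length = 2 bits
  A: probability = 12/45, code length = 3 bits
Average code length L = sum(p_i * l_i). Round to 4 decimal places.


Weighted contributions p_i * l_i:
  F: (5/45) * 3 = 15/45
  G: (5/45) * 3 = 15/45
  D: (4/45) * 4 = 16/45
  C: (4/45) * 5 = 20/45
  E: (15/45) * 2 = 30/45
  A: (12/45) * 3 = 36/45
Sum = (15 + 15 + 16 + 20 + 30 + 36)/45 = 132/45

L = 132/45 = 2.9333 bits/symbol


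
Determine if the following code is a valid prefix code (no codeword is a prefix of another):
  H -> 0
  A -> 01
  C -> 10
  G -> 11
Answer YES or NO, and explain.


Checking each pair (does one codeword prefix another?):
  H='0' vs A='01': prefix -- VIOLATION

NO -- this is NOT a valid prefix code. H (0) is a prefix of A (01).


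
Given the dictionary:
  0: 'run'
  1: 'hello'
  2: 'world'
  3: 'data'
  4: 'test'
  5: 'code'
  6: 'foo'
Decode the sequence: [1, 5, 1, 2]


Look up each index in the dictionary:
  1 -> 'hello'
  5 -> 'code'
  1 -> 'hello'
  2 -> 'world'

Decoded: "hello code hello world"


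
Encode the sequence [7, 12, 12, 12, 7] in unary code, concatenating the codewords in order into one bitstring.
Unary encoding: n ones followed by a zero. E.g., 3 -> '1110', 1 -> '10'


Encode each number as n ones followed by a terminating 0:
  7 -> 11111110 (8 bits)
  12 -> 1111111111110 (13 bits)
  12 -> 1111111111110 (13 bits)
  12 -> 1111111111110 (13 bits)
  7 -> 11111110 (8 bits)
Total length = 8 + 13 + 13 + 13 + 8 = 55 bits.

Unary([7, 12, 12, 12, 7]) = 1111111011111111111101111111111110111111111111011111110 (55 bits)


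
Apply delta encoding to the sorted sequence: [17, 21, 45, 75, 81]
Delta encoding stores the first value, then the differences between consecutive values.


First value: 17
Deltas:
  21 - 17 = 4
  45 - 21 = 24
  75 - 45 = 30
  81 - 75 = 6


Delta encoded: [17, 4, 24, 30, 6]


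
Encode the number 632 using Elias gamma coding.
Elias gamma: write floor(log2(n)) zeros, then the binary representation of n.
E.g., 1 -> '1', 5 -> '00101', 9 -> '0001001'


num_bits = floor(log2(632)) + 1 = 10
leading_zeros = num_bits - 1 = 9
binary(632) = 1001111000

Elias gamma(632) = '000000000' + '1001111000' = 0000000001001111000 (19 bits)


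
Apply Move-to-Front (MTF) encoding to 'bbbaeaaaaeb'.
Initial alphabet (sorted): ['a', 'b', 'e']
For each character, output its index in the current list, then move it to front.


MTF encoding:
'b': index 1 in ['a', 'b', 'e'] -> ['b', 'a', 'e']
'b': index 0 in ['b', 'a', 'e'] -> ['b', 'a', 'e']
'b': index 0 in ['b', 'a', 'e'] -> ['b', 'a', 'e']
'a': index 1 in ['b', 'a', 'e'] -> ['a', 'b', 'e']
'e': index 2 in ['a', 'b', 'e'] -> ['e', 'a', 'b']
'a': index 1 in ['e', 'a', 'b'] -> ['a', 'e', 'b']
'a': index 0 in ['a', 'e', 'b'] -> ['a', 'e', 'b']
'a': index 0 in ['a', 'e', 'b'] -> ['a', 'e', 'b']
'a': index 0 in ['a', 'e', 'b'] -> ['a', 'e', 'b']
'e': index 1 in ['a', 'e', 'b'] -> ['e', 'a', 'b']
'b': index 2 in ['e', 'a', 'b'] -> ['b', 'e', 'a']


Output: [1, 0, 0, 1, 2, 1, 0, 0, 0, 1, 2]


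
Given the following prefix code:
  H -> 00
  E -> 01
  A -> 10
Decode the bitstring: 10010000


Decoding step by step:
Bits 10 -> A
Bits 01 -> E
Bits 00 -> H
Bits 00 -> H


Decoded message: AEHH


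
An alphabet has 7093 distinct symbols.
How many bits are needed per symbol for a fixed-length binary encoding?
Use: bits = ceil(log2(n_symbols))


log2(7093) = 12.7922
Bracket: 2^12 = 4096 < 7093 <= 2^13 = 8192
So ceil(log2(7093)) = 13

bits = ceil(log2(7093)) = ceil(12.7922) = 13 bits


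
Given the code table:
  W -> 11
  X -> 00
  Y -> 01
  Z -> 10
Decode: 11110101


Decoding:
11 -> W
11 -> W
01 -> Y
01 -> Y


Result: WWYY


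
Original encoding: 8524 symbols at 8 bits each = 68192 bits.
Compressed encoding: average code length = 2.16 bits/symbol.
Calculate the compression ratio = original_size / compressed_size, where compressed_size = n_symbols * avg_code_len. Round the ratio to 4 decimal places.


original_size = n_symbols * orig_bits = 8524 * 8 = 68192 bits
compressed_size = n_symbols * avg_code_len = 8524 * 2.16 = 18411.84 bits
ratio = original_size / compressed_size = 68192 / 18411.84 = 3.7037

Compression ratio = 3.7037


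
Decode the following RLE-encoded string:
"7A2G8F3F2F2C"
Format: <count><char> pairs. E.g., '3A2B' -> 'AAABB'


Expanding each <count><char> pair:
  7A -> 'AAAAAAA'
  2G -> 'GG'
  8F -> 'FFFFFFFF'
  3F -> 'FFF'
  2F -> 'FF'
  2C -> 'CC'

Decoded = AAAAAAAGGFFFFFFFFFFFFFCC


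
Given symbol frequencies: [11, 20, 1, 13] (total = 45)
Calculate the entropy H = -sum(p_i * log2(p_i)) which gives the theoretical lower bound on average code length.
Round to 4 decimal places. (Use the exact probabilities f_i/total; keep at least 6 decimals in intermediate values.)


Per-symbol terms -p_i * log2(p_i) with p_i = f_i/45:
  p = 11/45 = 0.244444: log2(p) = -2.032421, -p*log2(p) = 0.496814
  p = 20/45 = 0.444444: log2(p) = -1.169925, -p*log2(p) = 0.519967
  p = 1/45 = 0.022222: log2(p) = -5.491853, -p*log2(p) = 0.122041
  p = 13/45 = 0.288889: log2(p) = -1.791413, -p*log2(p) = 0.517519
H = 0.496814 + 0.519967 + 0.122041 + 0.517519 = 1.656341

H = 1.6563 bits/symbol


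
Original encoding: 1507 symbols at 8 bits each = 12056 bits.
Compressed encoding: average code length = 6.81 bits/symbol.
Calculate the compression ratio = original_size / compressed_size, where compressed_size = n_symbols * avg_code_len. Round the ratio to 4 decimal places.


original_size = n_symbols * orig_bits = 1507 * 8 = 12056 bits
compressed_size = n_symbols * avg_code_len = 1507 * 6.81 = 10262.67 bits
ratio = original_size / compressed_size = 12056 / 10262.67 = 1.1747

Compression ratio = 1.1747


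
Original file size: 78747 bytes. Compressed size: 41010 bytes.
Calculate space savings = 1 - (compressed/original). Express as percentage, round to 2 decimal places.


ratio = compressed/original = 41010/78747 = 0.520782
savings = 1 - ratio = 1 - 0.520782 = 0.479218
as a percentage: 0.479218 * 100 = 47.92%

Space savings = 1 - 41010/78747 = 47.92%


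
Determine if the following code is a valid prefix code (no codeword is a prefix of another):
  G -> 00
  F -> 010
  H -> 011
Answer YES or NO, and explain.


Checking each pair (does one codeword prefix another?):
  G='00' vs F='010': no prefix
  G='00' vs H='011': no prefix
  F='010' vs G='00': no prefix
  F='010' vs H='011': no prefix
  H='011' vs G='00': no prefix
  H='011' vs F='010': no prefix
No violation found over all pairs.

YES -- this is a valid prefix code. No codeword is a prefix of any other codeword.


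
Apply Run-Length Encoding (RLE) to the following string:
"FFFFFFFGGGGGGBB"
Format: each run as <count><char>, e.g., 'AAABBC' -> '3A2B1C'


Scanning runs left to right:
  i=0: run of 'F' x 7 -> '7F'
  i=7: run of 'G' x 6 -> '6G'
  i=13: run of 'B' x 2 -> '2B'

RLE = 7F6G2B


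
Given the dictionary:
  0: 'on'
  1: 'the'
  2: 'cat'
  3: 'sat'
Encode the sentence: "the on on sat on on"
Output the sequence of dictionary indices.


Look up each word in the dictionary:
  'the' -> 1
  'on' -> 0
  'on' -> 0
  'sat' -> 3
  'on' -> 0
  'on' -> 0

Encoded: [1, 0, 0, 3, 0, 0]


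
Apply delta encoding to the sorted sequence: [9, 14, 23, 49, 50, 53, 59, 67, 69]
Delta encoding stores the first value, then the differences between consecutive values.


First value: 9
Deltas:
  14 - 9 = 5
  23 - 14 = 9
  49 - 23 = 26
  50 - 49 = 1
  53 - 50 = 3
  59 - 53 = 6
  67 - 59 = 8
  69 - 67 = 2


Delta encoded: [9, 5, 9, 26, 1, 3, 6, 8, 2]


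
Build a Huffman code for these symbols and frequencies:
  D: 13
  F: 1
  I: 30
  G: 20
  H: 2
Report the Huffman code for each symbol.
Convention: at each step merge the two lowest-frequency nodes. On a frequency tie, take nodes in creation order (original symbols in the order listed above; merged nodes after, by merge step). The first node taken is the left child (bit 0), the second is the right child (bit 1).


Huffman tree construction:
Step 1: Merge F(1) + H(2) = 3
Step 2: Merge (F+H)(3) + D(13) = 16
Step 3: Merge ((F+H)+D)(16) + G(20) = 36
Step 4: Merge I(30) + (((F+H)+D)+G)(36) = 66
Read each symbol's code off the tree from the root (left child = 0, right child = 1).

Codes:
  D: 101 (length 3)
  F: 1000 (length 4)
  I: 0 (length 1)
  G: 11 (length 2)
  H: 1001 (length 4)
Average code length: 121/66 = 1.8333 bits/symbol


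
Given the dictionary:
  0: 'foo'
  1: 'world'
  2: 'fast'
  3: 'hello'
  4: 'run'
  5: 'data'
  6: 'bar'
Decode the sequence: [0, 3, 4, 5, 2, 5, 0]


Look up each index in the dictionary:
  0 -> 'foo'
  3 -> 'hello'
  4 -> 'run'
  5 -> 'data'
  2 -> 'fast'
  5 -> 'data'
  0 -> 'foo'

Decoded: "foo hello run data fast data foo"


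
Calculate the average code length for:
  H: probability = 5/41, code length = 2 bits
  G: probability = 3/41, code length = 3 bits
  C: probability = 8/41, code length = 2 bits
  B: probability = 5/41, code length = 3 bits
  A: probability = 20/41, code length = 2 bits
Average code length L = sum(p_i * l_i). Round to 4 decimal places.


Weighted contributions p_i * l_i:
  H: (5/41) * 2 = 10/41
  G: (3/41) * 3 = 9/41
  C: (8/41) * 2 = 16/41
  B: (5/41) * 3 = 15/41
  A: (20/41) * 2 = 40/41
Sum = (10 + 9 + 16 + 15 + 40)/41 = 90/41

L = 90/41 = 2.1951 bits/symbol


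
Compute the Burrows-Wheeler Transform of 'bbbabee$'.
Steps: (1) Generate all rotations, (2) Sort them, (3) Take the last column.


Rotations (sorted):
  0: $bbbabee -> last char: e
  1: abee$bbb -> last char: b
  2: babee$bb -> last char: b
  3: bbabee$b -> last char: b
  4: bbbabee$ -> last char: $
  5: bee$bbba -> last char: a
  6: e$bbbabe -> last char: e
  7: ee$bbbab -> last char: b


BWT = ebbb$aeb


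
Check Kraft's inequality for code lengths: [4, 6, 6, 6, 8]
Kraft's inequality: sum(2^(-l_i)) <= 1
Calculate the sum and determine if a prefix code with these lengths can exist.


Sum = 2^(-4) + 2^(-6) + 2^(-6) + 2^(-6) + 2^(-8)
    = 0.0625 + 0.015625 + 0.015625 + 0.015625 + 0.00390625
    = 29/256 = 0.11328125
Since 0.11328125 <= 1, Kraft's inequality IS satisfied.
A prefix code with these lengths CAN exist.

Kraft sum = 0.11328125. Satisfied.


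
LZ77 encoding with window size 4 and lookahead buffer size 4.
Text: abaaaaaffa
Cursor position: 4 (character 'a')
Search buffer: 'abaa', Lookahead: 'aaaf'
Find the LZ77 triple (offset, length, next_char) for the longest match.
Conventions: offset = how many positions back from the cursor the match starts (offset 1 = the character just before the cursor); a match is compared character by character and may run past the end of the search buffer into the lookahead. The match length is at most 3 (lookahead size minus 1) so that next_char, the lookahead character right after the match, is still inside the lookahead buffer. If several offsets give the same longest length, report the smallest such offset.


Try each offset into the search buffer:
  offset=1 (pos 3, char 'a'): match length 3
  offset=2 (pos 2, char 'a'): match length 3
  offset=3 (pos 1, char 'b'): match length 0
  offset=4 (pos 0, char 'a'): match length 1
Longest match has length 3, found at offsets 1, 2; take the smallest, offset 1.
next_char = character at position 4 + 3 = 7 -> 'f'

Best match: offset=1, length=3 (matching 'aaa' starting at position 3)
LZ77 triple: (1, 3, 'f')


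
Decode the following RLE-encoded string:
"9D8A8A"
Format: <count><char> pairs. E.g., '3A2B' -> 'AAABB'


Expanding each <count><char> pair:
  9D -> 'DDDDDDDDD'
  8A -> 'AAAAAAAA'
  8A -> 'AAAAAAAA'

Decoded = DDDDDDDDDAAAAAAAAAAAAAAAA


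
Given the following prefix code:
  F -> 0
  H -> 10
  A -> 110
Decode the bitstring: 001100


Decoding step by step:
Bits 0 -> F
Bits 0 -> F
Bits 110 -> A
Bits 0 -> F


Decoded message: FFAF


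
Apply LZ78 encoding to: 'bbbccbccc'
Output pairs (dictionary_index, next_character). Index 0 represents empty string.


LZ78 encoding steps:
Dictionary: {0: ''}
Step 1: w='' (idx 0), next='b' -> output (0, 'b'), add 'b' as idx 1
Step 2: w='b' (idx 1), next='b' -> output (1, 'b'), add 'bb' as idx 2
Step 3: w='' (idx 0), next='c' -> output (0, 'c'), add 'c' as idx 3
Step 4: w='c' (idx 3), next='b' -> output (3, 'b'), add 'cb' as idx 4
Step 5: w='c' (idx 3), next='c' -> output (3, 'c'), add 'cc' as idx 5
Step 6: w='c' (idx 3), end of input -> output (3, '')


Encoded: [(0, 'b'), (1, 'b'), (0, 'c'), (3, 'b'), (3, 'c'), (3, '')]


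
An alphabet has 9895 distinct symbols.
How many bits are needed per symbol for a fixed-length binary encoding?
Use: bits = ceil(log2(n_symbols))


log2(9895) = 13.2725
Bracket: 2^13 = 8192 < 9895 <= 2^14 = 16384
So ceil(log2(9895)) = 14

bits = ceil(log2(9895)) = ceil(13.2725) = 14 bits


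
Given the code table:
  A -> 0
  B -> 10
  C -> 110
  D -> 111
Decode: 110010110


Decoding:
110 -> C
0 -> A
10 -> B
110 -> C


Result: CABC


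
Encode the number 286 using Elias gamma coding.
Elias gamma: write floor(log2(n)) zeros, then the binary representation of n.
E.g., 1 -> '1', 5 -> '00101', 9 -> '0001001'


num_bits = floor(log2(286)) + 1 = 9
leading_zeros = num_bits - 1 = 8
binary(286) = 100011110

Elias gamma(286) = '00000000' + '100011110' = 00000000100011110 (17 bits)


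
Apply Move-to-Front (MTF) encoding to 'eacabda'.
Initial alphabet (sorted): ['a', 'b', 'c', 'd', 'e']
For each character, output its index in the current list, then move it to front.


MTF encoding:
'e': index 4 in ['a', 'b', 'c', 'd', 'e'] -> ['e', 'a', 'b', 'c', 'd']
'a': index 1 in ['e', 'a', 'b', 'c', 'd'] -> ['a', 'e', 'b', 'c', 'd']
'c': index 3 in ['a', 'e', 'b', 'c', 'd'] -> ['c', 'a', 'e', 'b', 'd']
'a': index 1 in ['c', 'a', 'e', 'b', 'd'] -> ['a', 'c', 'e', 'b', 'd']
'b': index 3 in ['a', 'c', 'e', 'b', 'd'] -> ['b', 'a', 'c', 'e', 'd']
'd': index 4 in ['b', 'a', 'c', 'e', 'd'] -> ['d', 'b', 'a', 'c', 'e']
'a': index 2 in ['d', 'b', 'a', 'c', 'e'] -> ['a', 'd', 'b', 'c', 'e']


Output: [4, 1, 3, 1, 3, 4, 2]


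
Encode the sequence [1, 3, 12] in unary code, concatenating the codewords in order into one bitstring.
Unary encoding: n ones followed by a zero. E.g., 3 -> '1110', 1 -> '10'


Encode each number as n ones followed by a terminating 0:
  1 -> 10 (2 bits)
  3 -> 1110 (4 bits)
  12 -> 1111111111110 (13 bits)
Total length = 2 + 4 + 13 = 19 bits.

Unary([1, 3, 12]) = 1011101111111111110 (19 bits)


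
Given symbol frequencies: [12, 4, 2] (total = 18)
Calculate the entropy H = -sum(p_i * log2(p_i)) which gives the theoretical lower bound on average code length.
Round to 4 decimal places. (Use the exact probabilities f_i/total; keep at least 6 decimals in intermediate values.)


Per-symbol terms -p_i * log2(p_i) with p_i = f_i/18:
  p = 12/18 = 0.666667: log2(p) = -0.584963, -p*log2(p) = 0.389975
  p = 4/18 = 0.222222: log2(p) = -2.169925, -p*log2(p) = 0.482206
  p = 2/18 = 0.111111: log2(p) = -3.169925, -p*log2(p) = 0.352214
H = 0.389975 + 0.482206 + 0.352214 = 1.224395

H = 1.2244 bits/symbol


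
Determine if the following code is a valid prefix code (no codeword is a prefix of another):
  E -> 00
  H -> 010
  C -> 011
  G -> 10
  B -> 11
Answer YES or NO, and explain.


Checking each pair (does one codeword prefix another?):
  E='00' vs H='010': no prefix
  E='00' vs C='011': no prefix
  E='00' vs G='10': no prefix
  E='00' vs B='11': no prefix
  H='010' vs E='00': no prefix
  H='010' vs C='011': no prefix
  H='010' vs G='10': no prefix
  H='010' vs B='11': no prefix
  C='011' vs E='00': no prefix
  C='011' vs H='010': no prefix
  C='011' vs G='10': no prefix
  C='011' vs B='11': no prefix
  G='10' vs E='00': no prefix
  G='10' vs H='010': no prefix
  G='10' vs C='011': no prefix
  G='10' vs B='11': no prefix
  B='11' vs E='00': no prefix
  B='11' vs H='010': no prefix
  B='11' vs C='011': no prefix
  B='11' vs G='10': no prefix
No violation found over all pairs.

YES -- this is a valid prefix code. No codeword is a prefix of any other codeword.


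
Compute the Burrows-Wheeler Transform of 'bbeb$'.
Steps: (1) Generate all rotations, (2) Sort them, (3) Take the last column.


Rotations (sorted):
  0: $bbeb -> last char: b
  1: b$bbe -> last char: e
  2: bbeb$ -> last char: $
  3: beb$b -> last char: b
  4: eb$bb -> last char: b


BWT = be$bb


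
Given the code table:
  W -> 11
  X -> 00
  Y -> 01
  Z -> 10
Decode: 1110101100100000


Decoding:
11 -> W
10 -> Z
10 -> Z
11 -> W
00 -> X
10 -> Z
00 -> X
00 -> X


Result: WZZWXZXX


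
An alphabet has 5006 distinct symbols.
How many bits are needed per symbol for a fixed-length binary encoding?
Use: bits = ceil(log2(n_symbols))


log2(5006) = 12.2894
Bracket: 2^12 = 4096 < 5006 <= 2^13 = 8192
So ceil(log2(5006)) = 13

bits = ceil(log2(5006)) = ceil(12.2894) = 13 bits


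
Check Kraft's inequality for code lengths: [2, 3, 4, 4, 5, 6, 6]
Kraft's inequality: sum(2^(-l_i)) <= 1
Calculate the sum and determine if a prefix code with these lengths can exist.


Sum = 2^(-2) + 2^(-3) + 2^(-4) + 2^(-4) + 2^(-5) + 2^(-6) + 2^(-6)
    = 0.25 + 0.125 + 0.0625 + 0.0625 + 0.03125 + 0.015625 + 0.015625
    = 36/64 = 0.5625
Since 0.5625 <= 1, Kraft's inequality IS satisfied.
A prefix code with these lengths CAN exist.

Kraft sum = 0.5625. Satisfied.


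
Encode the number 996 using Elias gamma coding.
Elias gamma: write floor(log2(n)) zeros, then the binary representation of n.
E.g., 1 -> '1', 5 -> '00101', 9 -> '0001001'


num_bits = floor(log2(996)) + 1 = 10
leading_zeros = num_bits - 1 = 9
binary(996) = 1111100100

Elias gamma(996) = '000000000' + '1111100100' = 0000000001111100100 (19 bits)


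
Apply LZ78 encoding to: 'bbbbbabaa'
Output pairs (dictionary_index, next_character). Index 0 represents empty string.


LZ78 encoding steps:
Dictionary: {0: ''}
Step 1: w='' (idx 0), next='b' -> output (0, 'b'), add 'b' as idx 1
Step 2: w='b' (idx 1), next='b' -> output (1, 'b'), add 'bb' as idx 2
Step 3: w='bb' (idx 2), next='a' -> output (2, 'a'), add 'bba' as idx 3
Step 4: w='b' (idx 1), next='a' -> output (1, 'a'), add 'ba' as idx 4
Step 5: w='' (idx 0), next='a' -> output (0, 'a'), add 'a' as idx 5


Encoded: [(0, 'b'), (1, 'b'), (2, 'a'), (1, 'a'), (0, 'a')]


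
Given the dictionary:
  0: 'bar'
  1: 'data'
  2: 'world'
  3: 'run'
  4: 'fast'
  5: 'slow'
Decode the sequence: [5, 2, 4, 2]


Look up each index in the dictionary:
  5 -> 'slow'
  2 -> 'world'
  4 -> 'fast'
  2 -> 'world'

Decoded: "slow world fast world"


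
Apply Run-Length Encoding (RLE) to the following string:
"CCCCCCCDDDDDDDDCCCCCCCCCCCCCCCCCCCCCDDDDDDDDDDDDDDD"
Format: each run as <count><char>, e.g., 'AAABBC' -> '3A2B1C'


Scanning runs left to right:
  i=0: run of 'C' x 7 -> '7C'
  i=7: run of 'D' x 8 -> '8D'
  i=15: run of 'C' x 21 -> '21C'
  i=36: run of 'D' x 15 -> '15D'

RLE = 7C8D21C15D


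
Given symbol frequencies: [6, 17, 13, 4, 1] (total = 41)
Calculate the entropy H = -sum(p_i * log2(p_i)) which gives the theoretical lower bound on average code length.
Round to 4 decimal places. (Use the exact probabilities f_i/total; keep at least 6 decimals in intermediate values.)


Per-symbol terms -p_i * log2(p_i) with p_i = f_i/41:
  p = 6/41 = 0.146341: log2(p) = -2.772590, -p*log2(p) = 0.405745
  p = 17/41 = 0.414634: log2(p) = -1.270089, -p*log2(p) = 0.526622
  p = 13/41 = 0.317073: log2(p) = -1.657112, -p*log2(p) = 0.525426
  p = 4/41 = 0.097561: log2(p) = -3.357552, -p*log2(p) = 0.327566
  p = 1/41 = 0.024390: log2(p) = -5.357552, -p*log2(p) = 0.130672
H = 0.405745 + 0.526622 + 0.525426 + 0.327566 + 0.130672 = 1.916031

H = 1.916 bits/symbol


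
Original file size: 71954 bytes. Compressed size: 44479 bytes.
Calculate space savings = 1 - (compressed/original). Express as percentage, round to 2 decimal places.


ratio = compressed/original = 44479/71954 = 0.618159
savings = 1 - ratio = 1 - 0.618159 = 0.381841
as a percentage: 0.381841 * 100 = 38.18%

Space savings = 1 - 44479/71954 = 38.18%


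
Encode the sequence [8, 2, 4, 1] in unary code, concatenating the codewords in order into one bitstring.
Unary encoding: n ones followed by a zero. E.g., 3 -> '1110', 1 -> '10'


Encode each number as n ones followed by a terminating 0:
  8 -> 111111110 (9 bits)
  2 -> 110 (3 bits)
  4 -> 11110 (5 bits)
  1 -> 10 (2 bits)
Total length = 9 + 3 + 5 + 2 = 19 bits.

Unary([8, 2, 4, 1]) = 1111111101101111010 (19 bits)


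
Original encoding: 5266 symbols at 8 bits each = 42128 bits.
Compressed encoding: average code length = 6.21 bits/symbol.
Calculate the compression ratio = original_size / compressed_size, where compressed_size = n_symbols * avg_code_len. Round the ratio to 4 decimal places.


original_size = n_symbols * orig_bits = 5266 * 8 = 42128 bits
compressed_size = n_symbols * avg_code_len = 5266 * 6.21 = 32701.86 bits
ratio = original_size / compressed_size = 42128 / 32701.86 = 1.2882

Compression ratio = 1.2882


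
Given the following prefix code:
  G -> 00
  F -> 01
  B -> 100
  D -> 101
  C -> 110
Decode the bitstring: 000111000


Decoding step by step:
Bits 00 -> G
Bits 01 -> F
Bits 110 -> C
Bits 00 -> G


Decoded message: GFCG


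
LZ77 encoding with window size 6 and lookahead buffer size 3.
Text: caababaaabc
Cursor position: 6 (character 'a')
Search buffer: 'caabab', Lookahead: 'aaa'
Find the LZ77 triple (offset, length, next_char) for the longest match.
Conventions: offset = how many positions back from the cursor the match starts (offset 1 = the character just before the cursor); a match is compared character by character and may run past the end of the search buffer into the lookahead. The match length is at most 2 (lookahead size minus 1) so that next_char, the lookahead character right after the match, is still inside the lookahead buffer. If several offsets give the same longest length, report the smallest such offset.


Try each offset into the search buffer:
  offset=1 (pos 5, char 'b'): match length 0
  offset=2 (pos 4, char 'a'): match length 1
  offset=3 (pos 3, char 'b'): match length 0
  offset=4 (pos 2, char 'a'): match length 1
  offset=5 (pos 1, char 'a'): match length 2
  offset=6 (pos 0, char 'c'): match length 0
Longest match has length 2 at offset 5.
next_char = character at position 6 + 2 = 8 -> 'a'

Best match: offset=5, length=2 (matching 'aa' starting at position 1)
LZ77 triple: (5, 2, 'a')


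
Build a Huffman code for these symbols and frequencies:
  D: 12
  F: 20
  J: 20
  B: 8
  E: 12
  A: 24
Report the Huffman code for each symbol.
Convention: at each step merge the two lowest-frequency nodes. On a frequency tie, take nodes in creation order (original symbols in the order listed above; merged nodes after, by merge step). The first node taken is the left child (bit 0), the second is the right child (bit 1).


Huffman tree construction:
Step 1: Merge B(8) + D(12) = 20
Step 2: Merge E(12) + F(20) = 32
Step 3: Merge J(20) + (B+D)(20) = 40
Step 4: Merge A(24) + (E+F)(32) = 56
Step 5: Merge (J+(B+D))(40) + (A+(E+F))(56) = 96
Read each symbol's code off the tree from the root (left child = 0, right child = 1).

Codes:
  D: 011 (length 3)
  F: 111 (length 3)
  J: 00 (length 2)
  B: 010 (length 3)
  E: 110 (length 3)
  A: 10 (length 2)
Average code length: 244/96 = 2.5417 bits/symbol


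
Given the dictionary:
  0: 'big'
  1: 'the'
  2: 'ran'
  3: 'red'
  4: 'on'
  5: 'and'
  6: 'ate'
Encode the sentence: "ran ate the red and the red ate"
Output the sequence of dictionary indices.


Look up each word in the dictionary:
  'ran' -> 2
  'ate' -> 6
  'the' -> 1
  'red' -> 3
  'and' -> 5
  'the' -> 1
  'red' -> 3
  'ate' -> 6

Encoded: [2, 6, 1, 3, 5, 1, 3, 6]


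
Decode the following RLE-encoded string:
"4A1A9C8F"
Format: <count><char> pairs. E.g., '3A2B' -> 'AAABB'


Expanding each <count><char> pair:
  4A -> 'AAAA'
  1A -> 'A'
  9C -> 'CCCCCCCCC'
  8F -> 'FFFFFFFF'

Decoded = AAAAACCCCCCCCCFFFFFFFF


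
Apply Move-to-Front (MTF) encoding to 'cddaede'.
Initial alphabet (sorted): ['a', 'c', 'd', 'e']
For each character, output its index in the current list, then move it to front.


MTF encoding:
'c': index 1 in ['a', 'c', 'd', 'e'] -> ['c', 'a', 'd', 'e']
'd': index 2 in ['c', 'a', 'd', 'e'] -> ['d', 'c', 'a', 'e']
'd': index 0 in ['d', 'c', 'a', 'e'] -> ['d', 'c', 'a', 'e']
'a': index 2 in ['d', 'c', 'a', 'e'] -> ['a', 'd', 'c', 'e']
'e': index 3 in ['a', 'd', 'c', 'e'] -> ['e', 'a', 'd', 'c']
'd': index 2 in ['e', 'a', 'd', 'c'] -> ['d', 'e', 'a', 'c']
'e': index 1 in ['d', 'e', 'a', 'c'] -> ['e', 'd', 'a', 'c']


Output: [1, 2, 0, 2, 3, 2, 1]


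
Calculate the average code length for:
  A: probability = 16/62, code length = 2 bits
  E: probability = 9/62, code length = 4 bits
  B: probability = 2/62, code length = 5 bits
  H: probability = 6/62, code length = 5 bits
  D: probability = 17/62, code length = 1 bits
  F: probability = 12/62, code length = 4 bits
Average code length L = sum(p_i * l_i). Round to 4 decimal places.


Weighted contributions p_i * l_i:
  A: (16/62) * 2 = 32/62
  E: (9/62) * 4 = 36/62
  B: (2/62) * 5 = 10/62
  H: (6/62) * 5 = 30/62
  D: (17/62) * 1 = 17/62
  F: (12/62) * 4 = 48/62
Sum = (32 + 36 + 10 + 30 + 17 + 48)/62 = 173/62

L = 173/62 = 2.7903 bits/symbol


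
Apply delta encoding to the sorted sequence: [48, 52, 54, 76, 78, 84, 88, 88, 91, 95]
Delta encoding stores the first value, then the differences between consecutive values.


First value: 48
Deltas:
  52 - 48 = 4
  54 - 52 = 2
  76 - 54 = 22
  78 - 76 = 2
  84 - 78 = 6
  88 - 84 = 4
  88 - 88 = 0
  91 - 88 = 3
  95 - 91 = 4


Delta encoded: [48, 4, 2, 22, 2, 6, 4, 0, 3, 4]


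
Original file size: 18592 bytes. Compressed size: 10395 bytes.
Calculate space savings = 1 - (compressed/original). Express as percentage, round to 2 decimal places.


ratio = compressed/original = 10395/18592 = 0.559111
savings = 1 - ratio = 1 - 0.559111 = 0.440889
as a percentage: 0.440889 * 100 = 44.09%

Space savings = 1 - 10395/18592 = 44.09%


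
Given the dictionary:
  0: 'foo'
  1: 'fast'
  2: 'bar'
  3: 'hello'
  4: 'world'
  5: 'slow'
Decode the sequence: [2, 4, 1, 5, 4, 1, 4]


Look up each index in the dictionary:
  2 -> 'bar'
  4 -> 'world'
  1 -> 'fast'
  5 -> 'slow'
  4 -> 'world'
  1 -> 'fast'
  4 -> 'world'

Decoded: "bar world fast slow world fast world"


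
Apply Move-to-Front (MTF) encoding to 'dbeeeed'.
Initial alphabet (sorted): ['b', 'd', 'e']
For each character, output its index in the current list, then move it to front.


MTF encoding:
'd': index 1 in ['b', 'd', 'e'] -> ['d', 'b', 'e']
'b': index 1 in ['d', 'b', 'e'] -> ['b', 'd', 'e']
'e': index 2 in ['b', 'd', 'e'] -> ['e', 'b', 'd']
'e': index 0 in ['e', 'b', 'd'] -> ['e', 'b', 'd']
'e': index 0 in ['e', 'b', 'd'] -> ['e', 'b', 'd']
'e': index 0 in ['e', 'b', 'd'] -> ['e', 'b', 'd']
'd': index 2 in ['e', 'b', 'd'] -> ['d', 'e', 'b']


Output: [1, 1, 2, 0, 0, 0, 2]


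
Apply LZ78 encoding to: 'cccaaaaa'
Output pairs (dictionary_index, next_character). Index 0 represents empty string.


LZ78 encoding steps:
Dictionary: {0: ''}
Step 1: w='' (idx 0), next='c' -> output (0, 'c'), add 'c' as idx 1
Step 2: w='c' (idx 1), next='c' -> output (1, 'c'), add 'cc' as idx 2
Step 3: w='' (idx 0), next='a' -> output (0, 'a'), add 'a' as idx 3
Step 4: w='a' (idx 3), next='a' -> output (3, 'a'), add 'aa' as idx 4
Step 5: w='aa' (idx 4), end of input -> output (4, '')


Encoded: [(0, 'c'), (1, 'c'), (0, 'a'), (3, 'a'), (4, '')]


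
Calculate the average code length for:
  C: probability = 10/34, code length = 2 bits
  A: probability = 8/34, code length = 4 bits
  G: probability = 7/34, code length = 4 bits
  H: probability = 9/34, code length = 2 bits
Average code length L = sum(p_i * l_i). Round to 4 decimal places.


Weighted contributions p_i * l_i:
  C: (10/34) * 2 = 20/34
  A: (8/34) * 4 = 32/34
  G: (7/34) * 4 = 28/34
  H: (9/34) * 2 = 18/34
Sum = (20 + 32 + 28 + 18)/34 = 98/34

L = 98/34 = 2.8824 bits/symbol


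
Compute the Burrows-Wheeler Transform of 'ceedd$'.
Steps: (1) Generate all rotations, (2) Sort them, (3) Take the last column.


Rotations (sorted):
  0: $ceedd -> last char: d
  1: ceedd$ -> last char: $
  2: d$ceed -> last char: d
  3: dd$cee -> last char: e
  4: edd$ce -> last char: e
  5: eedd$c -> last char: c


BWT = d$deec


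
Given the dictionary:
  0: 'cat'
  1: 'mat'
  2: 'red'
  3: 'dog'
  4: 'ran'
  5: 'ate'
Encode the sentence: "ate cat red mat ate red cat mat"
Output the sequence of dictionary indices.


Look up each word in the dictionary:
  'ate' -> 5
  'cat' -> 0
  'red' -> 2
  'mat' -> 1
  'ate' -> 5
  'red' -> 2
  'cat' -> 0
  'mat' -> 1

Encoded: [5, 0, 2, 1, 5, 2, 0, 1]


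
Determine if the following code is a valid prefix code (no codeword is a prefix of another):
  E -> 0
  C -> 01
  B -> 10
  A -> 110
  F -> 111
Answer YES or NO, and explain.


Checking each pair (does one codeword prefix another?):
  E='0' vs C='01': prefix -- VIOLATION

NO -- this is NOT a valid prefix code. E (0) is a prefix of C (01).


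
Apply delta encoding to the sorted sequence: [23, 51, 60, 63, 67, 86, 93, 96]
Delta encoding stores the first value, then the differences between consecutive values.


First value: 23
Deltas:
  51 - 23 = 28
  60 - 51 = 9
  63 - 60 = 3
  67 - 63 = 4
  86 - 67 = 19
  93 - 86 = 7
  96 - 93 = 3


Delta encoded: [23, 28, 9, 3, 4, 19, 7, 3]


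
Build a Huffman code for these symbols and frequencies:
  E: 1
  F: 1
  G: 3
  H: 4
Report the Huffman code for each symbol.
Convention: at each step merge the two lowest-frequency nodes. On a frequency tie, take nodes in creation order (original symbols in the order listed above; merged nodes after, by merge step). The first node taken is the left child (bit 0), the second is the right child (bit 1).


Huffman tree construction:
Step 1: Merge E(1) + F(1) = 2
Step 2: Merge (E+F)(2) + G(3) = 5
Step 3: Merge H(4) + ((E+F)+G)(5) = 9
Read each symbol's code off the tree from the root (left child = 0, right child = 1).

Codes:
  E: 100 (length 3)
  F: 101 (length 3)
  G: 11 (length 2)
  H: 0 (length 1)
Average code length: 16/9 = 1.7778 bits/symbol


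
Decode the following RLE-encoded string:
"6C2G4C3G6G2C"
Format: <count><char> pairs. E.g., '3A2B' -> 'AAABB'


Expanding each <count><char> pair:
  6C -> 'CCCCCC'
  2G -> 'GG'
  4C -> 'CCCC'
  3G -> 'GGG'
  6G -> 'GGGGGG'
  2C -> 'CC'

Decoded = CCCCCCGGCCCCGGGGGGGGGCC


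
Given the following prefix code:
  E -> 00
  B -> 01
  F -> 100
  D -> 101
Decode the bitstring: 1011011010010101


Decoding step by step:
Bits 101 -> D
Bits 101 -> D
Bits 101 -> D
Bits 00 -> E
Bits 101 -> D
Bits 01 -> B


Decoded message: DDDEDB


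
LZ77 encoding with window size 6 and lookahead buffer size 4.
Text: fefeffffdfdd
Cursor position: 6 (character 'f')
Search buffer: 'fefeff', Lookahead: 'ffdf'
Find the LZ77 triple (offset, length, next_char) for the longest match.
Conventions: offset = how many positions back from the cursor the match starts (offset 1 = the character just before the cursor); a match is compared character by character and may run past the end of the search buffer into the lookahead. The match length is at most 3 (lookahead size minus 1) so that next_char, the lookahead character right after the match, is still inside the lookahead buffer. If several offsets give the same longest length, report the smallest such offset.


Try each offset into the search buffer:
  offset=1 (pos 5, char 'f'): match length 2
  offset=2 (pos 4, char 'f'): match length 2
  offset=3 (pos 3, char 'e'): match length 0
  offset=4 (pos 2, char 'f'): match length 1
  offset=5 (pos 1, char 'e'): match length 0
  offset=6 (pos 0, char 'f'): match length 1
Longest match has length 2, found at offsets 1, 2; take the smallest, offset 1.
next_char = character at position 6 + 2 = 8 -> 'd'

Best match: offset=1, length=2 (matching 'ff' starting at position 5)
LZ77 triple: (1, 2, 'd')


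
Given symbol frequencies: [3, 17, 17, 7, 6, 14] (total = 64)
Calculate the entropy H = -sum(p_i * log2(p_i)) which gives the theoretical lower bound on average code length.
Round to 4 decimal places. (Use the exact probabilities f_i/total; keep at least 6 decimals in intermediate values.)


Per-symbol terms -p_i * log2(p_i) with p_i = f_i/64:
  p = 3/64 = 0.046875: log2(p) = -4.415037, -p*log2(p) = 0.206955
  p = 17/64 = 0.265625: log2(p) = -1.912537, -p*log2(p) = 0.508018
  p = 17/64 = 0.265625: log2(p) = -1.912537, -p*log2(p) = 0.508018
  p = 7/64 = 0.109375: log2(p) = -3.192645, -p*log2(p) = 0.349196
  p = 6/64 = 0.093750: log2(p) = -3.415037, -p*log2(p) = 0.320160
  p = 14/64 = 0.218750: log2(p) = -2.192645, -p*log2(p) = 0.479641
H = 0.206955 + 0.508018 + 0.508018 + 0.349196 + 0.320160 + 0.479641 = 2.371988

H = 2.372 bits/symbol


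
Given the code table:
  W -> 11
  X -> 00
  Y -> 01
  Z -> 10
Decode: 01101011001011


Decoding:
01 -> Y
10 -> Z
10 -> Z
11 -> W
00 -> X
10 -> Z
11 -> W


Result: YZZWXZW


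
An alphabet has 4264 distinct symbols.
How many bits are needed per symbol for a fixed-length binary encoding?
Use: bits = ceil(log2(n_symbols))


log2(4264) = 12.058
Bracket: 2^12 = 4096 < 4264 <= 2^13 = 8192
So ceil(log2(4264)) = 13

bits = ceil(log2(4264)) = ceil(12.058) = 13 bits


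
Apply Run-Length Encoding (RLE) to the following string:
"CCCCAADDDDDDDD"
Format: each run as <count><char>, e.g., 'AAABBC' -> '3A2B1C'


Scanning runs left to right:
  i=0: run of 'C' x 4 -> '4C'
  i=4: run of 'A' x 2 -> '2A'
  i=6: run of 'D' x 8 -> '8D'

RLE = 4C2A8D


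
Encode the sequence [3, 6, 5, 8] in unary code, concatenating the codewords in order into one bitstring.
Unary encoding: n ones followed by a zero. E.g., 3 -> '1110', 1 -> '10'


Encode each number as n ones followed by a terminating 0:
  3 -> 1110 (4 bits)
  6 -> 1111110 (7 bits)
  5 -> 111110 (6 bits)
  8 -> 111111110 (9 bits)
Total length = 4 + 7 + 6 + 9 = 26 bits.

Unary([3, 6, 5, 8]) = 11101111110111110111111110 (26 bits)


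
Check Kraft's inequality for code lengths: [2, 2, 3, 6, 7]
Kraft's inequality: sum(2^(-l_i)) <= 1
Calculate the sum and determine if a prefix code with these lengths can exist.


Sum = 2^(-2) + 2^(-2) + 2^(-3) + 2^(-6) + 2^(-7)
    = 0.25 + 0.25 + 0.125 + 0.015625 + 0.0078125
    = 83/128 = 0.6484375
Since 0.6484375 <= 1, Kraft's inequality IS satisfied.
A prefix code with these lengths CAN exist.

Kraft sum = 0.6484375. Satisfied.


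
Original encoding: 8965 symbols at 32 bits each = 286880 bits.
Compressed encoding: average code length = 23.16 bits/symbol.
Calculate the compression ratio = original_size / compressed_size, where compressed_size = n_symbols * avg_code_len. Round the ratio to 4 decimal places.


original_size = n_symbols * orig_bits = 8965 * 32 = 286880 bits
compressed_size = n_symbols * avg_code_len = 8965 * 23.16 = 207629.4 bits
ratio = original_size / compressed_size = 286880 / 207629.4 = 1.3817

Compression ratio = 1.3817


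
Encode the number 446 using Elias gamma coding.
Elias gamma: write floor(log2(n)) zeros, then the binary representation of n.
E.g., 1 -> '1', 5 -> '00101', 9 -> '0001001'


num_bits = floor(log2(446)) + 1 = 9
leading_zeros = num_bits - 1 = 8
binary(446) = 110111110

Elias gamma(446) = '00000000' + '110111110' = 00000000110111110 (17 bits)


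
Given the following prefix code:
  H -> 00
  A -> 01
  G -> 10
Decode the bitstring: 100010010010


Decoding step by step:
Bits 10 -> G
Bits 00 -> H
Bits 10 -> G
Bits 01 -> A
Bits 00 -> H
Bits 10 -> G


Decoded message: GHGAHG


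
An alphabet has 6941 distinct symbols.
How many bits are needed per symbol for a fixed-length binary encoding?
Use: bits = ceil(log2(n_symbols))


log2(6941) = 12.7609
Bracket: 2^12 = 4096 < 6941 <= 2^13 = 8192
So ceil(log2(6941)) = 13

bits = ceil(log2(6941)) = ceil(12.7609) = 13 bits


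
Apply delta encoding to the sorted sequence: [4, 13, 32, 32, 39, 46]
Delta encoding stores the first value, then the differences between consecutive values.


First value: 4
Deltas:
  13 - 4 = 9
  32 - 13 = 19
  32 - 32 = 0
  39 - 32 = 7
  46 - 39 = 7


Delta encoded: [4, 9, 19, 0, 7, 7]


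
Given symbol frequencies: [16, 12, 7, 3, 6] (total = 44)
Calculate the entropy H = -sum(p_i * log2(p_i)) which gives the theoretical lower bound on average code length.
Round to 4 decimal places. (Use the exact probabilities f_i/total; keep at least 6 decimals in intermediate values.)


Per-symbol terms -p_i * log2(p_i) with p_i = f_i/44:
  p = 16/44 = 0.363636: log2(p) = -1.459432, -p*log2(p) = 0.530702
  p = 12/44 = 0.272727: log2(p) = -1.874469, -p*log2(p) = 0.511219
  p = 7/44 = 0.159091: log2(p) = -2.652077, -p*log2(p) = 0.421921
  p = 3/44 = 0.068182: log2(p) = -3.874469, -p*log2(p) = 0.264168
  p = 6/44 = 0.136364: log2(p) = -2.874469, -p*log2(p) = 0.391973
H = 0.530702 + 0.511219 + 0.421921 + 0.264168 + 0.391973 = 2.119983

H = 2.12 bits/symbol
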